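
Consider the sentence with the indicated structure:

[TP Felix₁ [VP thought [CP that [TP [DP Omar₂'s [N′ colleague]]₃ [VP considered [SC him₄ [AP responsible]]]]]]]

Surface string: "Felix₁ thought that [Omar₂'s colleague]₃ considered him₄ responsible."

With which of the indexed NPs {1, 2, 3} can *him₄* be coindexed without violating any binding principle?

*him* is a pronoun, so Principle B applies: it must be free in its binding domain.
Binding domain of *him₄*: the embedded TP, whose subject is [Omar₂'s colleague]₃.
*Felix₁* c-commands the pronoun but from outside its binding domain, and is not c-commanded by it → coindexation permitted.
*Omar₂* and the pronoun do not c-command one another → neither Principle B nor Principle C is at stake; coindexation permitted.
*[Omar₂'s colleague]₃* c-commands the pronoun within its binding domain → coindexation would violate Principle B.

{1, 2}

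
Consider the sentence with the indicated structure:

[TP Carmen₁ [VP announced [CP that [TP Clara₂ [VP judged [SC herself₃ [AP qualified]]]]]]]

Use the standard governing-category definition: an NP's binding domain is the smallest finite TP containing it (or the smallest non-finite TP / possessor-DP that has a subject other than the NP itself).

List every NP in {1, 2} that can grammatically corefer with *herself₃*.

{2}

*herself* is an anaphor, so Principle A applies: it must be bound in its binding domain.
Binding domain of *herself₃*: the embedded TP, whose subject is Clara₂.
*Carmen₁* c-commands the anaphor but is outside its binding domain → cannot satisfy Principle A.
*Clara₂* c-commands the anaphor within its binding domain → licit binder.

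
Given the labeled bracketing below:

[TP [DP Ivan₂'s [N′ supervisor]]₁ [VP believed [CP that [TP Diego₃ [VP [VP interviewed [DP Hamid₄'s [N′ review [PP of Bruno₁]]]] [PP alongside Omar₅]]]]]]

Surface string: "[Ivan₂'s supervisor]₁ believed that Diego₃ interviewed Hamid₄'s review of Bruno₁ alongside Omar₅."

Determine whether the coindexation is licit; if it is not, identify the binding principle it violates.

Principle C

The two coindexed NPs are *[Ivan₂'s supervisor]₁* and *Bruno₁*.
*Bruno₁* is an R-expression. Principle C requires it to be free everywhere.
*[Ivan₂'s supervisor]₁* c-commands it and carries the same index.
The R-expression is bound → Principle C violation.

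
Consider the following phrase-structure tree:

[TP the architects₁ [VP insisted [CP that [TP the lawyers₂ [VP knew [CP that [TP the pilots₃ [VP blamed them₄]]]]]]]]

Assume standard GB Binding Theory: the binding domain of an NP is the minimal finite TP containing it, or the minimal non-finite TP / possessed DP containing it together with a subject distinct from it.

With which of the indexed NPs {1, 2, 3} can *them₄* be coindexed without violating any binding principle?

{1, 2}

*them* is a pronoun, so Principle B applies: it must be free in its binding domain.
Binding domain of *them₄*: the embedded TP, whose subject is the pilots₃.
*the architects₁* c-commands the pronoun but from outside its binding domain, and is not c-commanded by it → coindexation permitted.
*the lawyers₂* c-commands the pronoun but from outside its binding domain, and is not c-commanded by it → coindexation permitted.
*the pilots₃* c-commands the pronoun within its binding domain → coindexation would violate Principle B.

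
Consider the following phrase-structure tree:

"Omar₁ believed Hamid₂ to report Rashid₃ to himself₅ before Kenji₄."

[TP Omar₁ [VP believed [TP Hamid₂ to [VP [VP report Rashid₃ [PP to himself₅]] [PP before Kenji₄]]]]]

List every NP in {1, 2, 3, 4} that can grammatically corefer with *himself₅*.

*himself* is an anaphor, so Principle A applies: it must be bound in its binding domain.
Binding domain of *himself₅*: the embedded TP, whose subject is Hamid₂.
*Omar₁* c-commands the anaphor but is outside its binding domain → cannot satisfy Principle A.
*Hamid₂* c-commands the anaphor within its binding domain → licit binder.
*Rashid₃* c-commands the anaphor within its binding domain → licit binder.
*Kenji₄* does not c-command the anaphor → cannot bind it.

{2, 3}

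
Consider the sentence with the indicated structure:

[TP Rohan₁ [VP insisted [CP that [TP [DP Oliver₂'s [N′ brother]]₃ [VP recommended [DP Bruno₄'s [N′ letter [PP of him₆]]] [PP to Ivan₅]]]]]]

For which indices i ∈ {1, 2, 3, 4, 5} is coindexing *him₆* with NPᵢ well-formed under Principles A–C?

{1, 2, 3, 5}

*him* is a pronoun, so Principle B applies: it must be free in its binding domain.
Binding domain of *him₆*: the possessed DP, whose subject is Bruno₄.
*Rohan₁* c-commands the pronoun but from outside its binding domain, and is not c-commanded by it → coindexation permitted.
*Oliver₂* and the pronoun do not c-command one another → neither Principle B nor Principle C is at stake; coindexation permitted.
*[Oliver₂'s brother]₃* c-commands the pronoun but from outside its binding domain, and is not c-commanded by it → coindexation permitted.
*Bruno₄* c-commands the pronoun within its binding domain → coindexation would violate Principle B.
*Ivan₅* and the pronoun do not c-command one another → neither Principle B nor Principle C is at stake; coindexation permitted.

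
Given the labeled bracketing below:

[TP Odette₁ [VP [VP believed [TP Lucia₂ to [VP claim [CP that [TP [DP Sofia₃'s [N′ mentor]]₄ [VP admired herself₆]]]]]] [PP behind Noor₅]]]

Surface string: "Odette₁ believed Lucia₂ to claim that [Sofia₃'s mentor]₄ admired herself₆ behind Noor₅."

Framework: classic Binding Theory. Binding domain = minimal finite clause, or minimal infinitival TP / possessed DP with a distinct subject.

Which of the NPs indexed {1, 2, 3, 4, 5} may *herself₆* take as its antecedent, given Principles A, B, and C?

{4}

*herself* is an anaphor, so Principle A applies: it must be bound in its binding domain.
Binding domain of *herself₆*: the embedded TP, whose subject is [Sofia₃'s mentor]₄.
*Odette₁* c-commands the anaphor but is outside its binding domain → cannot satisfy Principle A.
*Lucia₂* c-commands the anaphor but is outside its binding domain → cannot satisfy Principle A.
*Sofia₃* does not c-command the anaphor → cannot bind it.
*[Sofia₃'s mentor]₄* c-commands the anaphor within its binding domain → licit binder.
*Noor₅* does not c-command the anaphor → cannot bind it.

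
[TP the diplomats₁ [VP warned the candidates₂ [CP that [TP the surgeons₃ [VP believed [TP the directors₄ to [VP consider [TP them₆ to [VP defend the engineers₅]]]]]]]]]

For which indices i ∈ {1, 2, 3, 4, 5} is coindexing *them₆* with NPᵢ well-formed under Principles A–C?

{1, 2, 3}

*them* is a pronoun, so Principle B applies: it must be free in its binding domain.
Binding domain of *them₆*: the embedded TP, whose subject is the directors₄.
*the diplomats₁* c-commands the pronoun but from outside its binding domain, and is not c-commanded by it → coindexation permitted.
*the candidates₂* c-commands the pronoun but from outside its binding domain, and is not c-commanded by it → coindexation permitted.
*the surgeons₃* c-commands the pronoun but from outside its binding domain, and is not c-commanded by it → coindexation permitted.
*the directors₄* c-commands the pronoun within its binding domain → coindexation would violate Principle B.
*the engineers₅*: the pronoun c-commands this R-expression → coindexation would violate Principle C on *the engineers₅*.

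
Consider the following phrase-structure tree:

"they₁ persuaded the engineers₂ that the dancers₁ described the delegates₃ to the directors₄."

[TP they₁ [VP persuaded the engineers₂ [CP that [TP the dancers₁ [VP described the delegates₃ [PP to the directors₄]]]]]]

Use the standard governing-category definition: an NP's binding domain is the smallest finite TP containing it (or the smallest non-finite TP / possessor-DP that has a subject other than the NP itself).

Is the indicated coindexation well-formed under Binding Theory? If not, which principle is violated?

The two coindexed NPs are *they₁* and *the dancers₁*.
*the dancers₁* is an R-expression. Principle C requires it to be free everywhere.
*they₁* c-commands it and carries the same index.
The R-expression is bound → Principle C violation.

Principle C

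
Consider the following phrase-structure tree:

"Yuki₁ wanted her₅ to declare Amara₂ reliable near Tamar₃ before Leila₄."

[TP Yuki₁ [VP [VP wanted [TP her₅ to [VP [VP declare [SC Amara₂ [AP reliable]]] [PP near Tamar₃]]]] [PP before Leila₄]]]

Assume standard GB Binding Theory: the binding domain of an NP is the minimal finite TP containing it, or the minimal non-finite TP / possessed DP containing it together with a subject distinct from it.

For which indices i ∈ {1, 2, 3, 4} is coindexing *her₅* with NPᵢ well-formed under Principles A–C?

{4}

*her* is a pronoun, so Principle B applies: it must be free in its binding domain.
Binding domain of *her₅*: the matrix TP, whose subject is Yuki₁.
*Yuki₁* c-commands the pronoun within its binding domain → coindexation would violate Principle B.
*Amara₂*: the pronoun c-commands this R-expression → coindexation would violate Principle C on *Amara₂*.
*Tamar₃*: the pronoun c-commands this R-expression → coindexation would violate Principle C on *Tamar₃*.
*Leila₄* and the pronoun do not c-command one another → neither Principle B nor Principle C is at stake; coindexation permitted.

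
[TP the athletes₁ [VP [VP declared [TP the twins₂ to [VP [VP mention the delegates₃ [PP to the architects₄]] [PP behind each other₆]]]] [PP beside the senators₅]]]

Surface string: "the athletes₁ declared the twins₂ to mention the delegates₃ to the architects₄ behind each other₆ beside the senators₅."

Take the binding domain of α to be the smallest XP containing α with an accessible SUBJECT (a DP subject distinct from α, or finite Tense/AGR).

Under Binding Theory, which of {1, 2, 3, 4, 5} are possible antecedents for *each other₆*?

{2}

*each other* is an anaphor, so Principle A applies: it must be bound in its binding domain.
Binding domain of *each other₆*: the embedded TP, whose subject is the twins₂.
*the athletes₁* c-commands the anaphor but is outside its binding domain → cannot satisfy Principle A.
*the twins₂* c-commands the anaphor within its binding domain → licit binder.
*the delegates₃* does not c-command the anaphor → cannot bind it.
*the architects₄* does not c-command the anaphor → cannot bind it.
*the senators₅* does not c-command the anaphor → cannot bind it.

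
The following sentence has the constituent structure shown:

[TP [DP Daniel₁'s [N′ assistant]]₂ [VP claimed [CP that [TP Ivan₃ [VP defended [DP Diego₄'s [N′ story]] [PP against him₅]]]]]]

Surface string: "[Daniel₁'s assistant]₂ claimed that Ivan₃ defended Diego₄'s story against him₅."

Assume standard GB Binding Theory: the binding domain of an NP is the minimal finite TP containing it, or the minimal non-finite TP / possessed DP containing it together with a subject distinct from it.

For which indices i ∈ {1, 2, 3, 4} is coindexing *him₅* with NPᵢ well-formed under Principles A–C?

*him* is a pronoun, so Principle B applies: it must be free in its binding domain.
Binding domain of *him₅*: the embedded TP, whose subject is Ivan₃.
*Daniel₁* and the pronoun do not c-command one another → neither Principle B nor Principle C is at stake; coindexation permitted.
*[Daniel₁'s assistant]₂* c-commands the pronoun but from outside its binding domain, and is not c-commanded by it → coindexation permitted.
*Ivan₃* c-commands the pronoun within its binding domain → coindexation would violate Principle B.
*Diego₄* and the pronoun do not c-command one another → neither Principle B nor Principle C is at stake; coindexation permitted.

{1, 2, 4}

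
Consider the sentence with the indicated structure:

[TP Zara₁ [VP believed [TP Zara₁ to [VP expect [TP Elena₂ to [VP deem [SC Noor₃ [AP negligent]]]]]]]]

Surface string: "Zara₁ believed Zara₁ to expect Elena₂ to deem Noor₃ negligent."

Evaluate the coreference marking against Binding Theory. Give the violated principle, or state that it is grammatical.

Principle C

The two coindexed NPs are *Zara₁* (the lower occurrence) and *Zara₁* (the higher occurrence).
*Zara₁* (the lower occurrence) is an R-expression. Principle C requires it to be free everywhere.
*Zara₁* (the higher occurrence) c-commands it and carries the same index.
The R-expression is bound → Principle C violation.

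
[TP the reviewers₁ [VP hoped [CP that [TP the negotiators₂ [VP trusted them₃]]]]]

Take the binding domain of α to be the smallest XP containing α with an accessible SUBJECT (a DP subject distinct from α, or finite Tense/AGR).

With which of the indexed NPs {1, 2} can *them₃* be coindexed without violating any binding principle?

{1}

*them* is a pronoun, so Principle B applies: it must be free in its binding domain.
Binding domain of *them₃*: the embedded TP, whose subject is the negotiators₂.
*the reviewers₁* c-commands the pronoun but from outside its binding domain, and is not c-commanded by it → coindexation permitted.
*the negotiators₂* c-commands the pronoun within its binding domain → coindexation would violate Principle B.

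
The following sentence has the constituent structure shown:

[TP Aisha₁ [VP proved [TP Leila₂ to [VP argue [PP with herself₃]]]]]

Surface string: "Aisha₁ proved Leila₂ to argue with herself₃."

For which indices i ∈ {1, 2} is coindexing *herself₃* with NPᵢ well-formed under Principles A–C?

{2}

*herself* is an anaphor, so Principle A applies: it must be bound in its binding domain.
Binding domain of *herself₃*: the embedded TP, whose subject is Leila₂.
*Aisha₁* c-commands the anaphor but is outside its binding domain → cannot satisfy Principle A.
*Leila₂* c-commands the anaphor within its binding domain → licit binder.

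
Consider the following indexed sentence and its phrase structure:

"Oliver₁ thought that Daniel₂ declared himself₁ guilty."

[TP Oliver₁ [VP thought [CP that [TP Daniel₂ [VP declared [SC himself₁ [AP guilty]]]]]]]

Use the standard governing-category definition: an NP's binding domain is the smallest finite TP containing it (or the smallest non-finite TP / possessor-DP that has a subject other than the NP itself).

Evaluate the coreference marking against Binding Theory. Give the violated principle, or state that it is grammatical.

The two coindexed NPs are *Oliver₁* and *himself₁*.
*himself₁* is an anaphor. Principle A requires it to be bound within its binding domain — the embedded TP, whose subject is Daniel₂.
Within that domain it is c-commanded by *Daniel₂*, which does not share its index.
*Oliver₁* does c-command the anaphor, but from outside its binding domain.
The anaphor is unbound in its domain → Principle A violation.

Principle A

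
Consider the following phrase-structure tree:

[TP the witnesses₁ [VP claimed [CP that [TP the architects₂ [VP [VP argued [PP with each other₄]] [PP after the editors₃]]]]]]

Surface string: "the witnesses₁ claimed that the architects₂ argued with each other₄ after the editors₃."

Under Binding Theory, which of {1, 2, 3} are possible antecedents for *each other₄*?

*each other* is an anaphor, so Principle A applies: it must be bound in its binding domain.
Binding domain of *each other₄*: the embedded TP, whose subject is the architects₂.
*the witnesses₁* c-commands the anaphor but is outside its binding domain → cannot satisfy Principle A.
*the architects₂* c-commands the anaphor within its binding domain → licit binder.
*the editors₃* does not c-command the anaphor → cannot bind it.

{2}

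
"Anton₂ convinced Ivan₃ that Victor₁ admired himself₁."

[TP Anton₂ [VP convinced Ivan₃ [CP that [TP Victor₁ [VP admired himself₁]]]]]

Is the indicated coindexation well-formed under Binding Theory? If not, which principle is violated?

grammatical

The two coindexed NPs are *Victor₁* and *himself₁*.
*himself₁* is an anaphor; its binding domain is the embedded TP, whose subject is Victor₁. *Victor₁* c-commands it within that domain and shares its index, so Principle A is satisfied.
*Victor₁* is an R-expression; *himself₁* does not c-command it, and no other NP shares its index, so Principle C is satisfied.
All principles are respected.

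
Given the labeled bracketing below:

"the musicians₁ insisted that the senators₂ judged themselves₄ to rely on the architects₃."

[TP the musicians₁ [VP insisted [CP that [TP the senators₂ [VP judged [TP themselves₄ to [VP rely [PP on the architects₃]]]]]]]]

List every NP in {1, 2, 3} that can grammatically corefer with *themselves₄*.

*themselves* is an anaphor, so Principle A applies: it must be bound in its binding domain.
Binding domain of *themselves₄*: the embedded TP, whose subject is the senators₂.
*the musicians₁* c-commands the anaphor but is outside its binding domain → cannot satisfy Principle A.
*the senators₂* c-commands the anaphor within its binding domain → licit binder.
*the architects₃* does not c-command the anaphor → cannot bind it.

{2}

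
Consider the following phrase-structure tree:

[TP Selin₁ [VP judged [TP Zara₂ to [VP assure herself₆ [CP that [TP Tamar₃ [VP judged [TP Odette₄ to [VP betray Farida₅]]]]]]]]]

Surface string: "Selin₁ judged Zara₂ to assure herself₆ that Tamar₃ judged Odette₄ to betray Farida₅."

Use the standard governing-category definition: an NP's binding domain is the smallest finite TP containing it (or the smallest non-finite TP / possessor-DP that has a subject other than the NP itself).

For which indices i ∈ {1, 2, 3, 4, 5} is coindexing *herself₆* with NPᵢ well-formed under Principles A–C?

{2}

*herself* is an anaphor, so Principle A applies: it must be bound in its binding domain.
Binding domain of *herself₆*: the embedded TP, whose subject is Zara₂.
*Selin₁* c-commands the anaphor but is outside its binding domain → cannot satisfy Principle A.
*Zara₂* c-commands the anaphor within its binding domain → licit binder.
*Tamar₃* does not c-command the anaphor → cannot bind it.
*Odette₄* does not c-command the anaphor → cannot bind it.
*Farida₅* does not c-command the anaphor → cannot bind it.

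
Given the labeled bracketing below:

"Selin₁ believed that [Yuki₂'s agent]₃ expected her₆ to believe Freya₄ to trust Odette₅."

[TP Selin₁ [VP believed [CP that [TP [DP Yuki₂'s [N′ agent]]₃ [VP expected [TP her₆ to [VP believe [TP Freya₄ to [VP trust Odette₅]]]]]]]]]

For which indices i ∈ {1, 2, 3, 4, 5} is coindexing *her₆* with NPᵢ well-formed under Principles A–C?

{1, 2}

*her* is a pronoun, so Principle B applies: it must be free in its binding domain.
Binding domain of *her₆*: the embedded TP, whose subject is [Yuki₂'s agent]₃.
*Selin₁* c-commands the pronoun but from outside its binding domain, and is not c-commanded by it → coindexation permitted.
*Yuki₂* and the pronoun do not c-command one another → neither Principle B nor Principle C is at stake; coindexation permitted.
*[Yuki₂'s agent]₃* c-commands the pronoun within its binding domain → coindexation would violate Principle B.
*Freya₄*: the pronoun c-commands this R-expression → coindexation would violate Principle C on *Freya₄*.
*Odette₅*: the pronoun c-commands this R-expression → coindexation would violate Principle C on *Odette₅*.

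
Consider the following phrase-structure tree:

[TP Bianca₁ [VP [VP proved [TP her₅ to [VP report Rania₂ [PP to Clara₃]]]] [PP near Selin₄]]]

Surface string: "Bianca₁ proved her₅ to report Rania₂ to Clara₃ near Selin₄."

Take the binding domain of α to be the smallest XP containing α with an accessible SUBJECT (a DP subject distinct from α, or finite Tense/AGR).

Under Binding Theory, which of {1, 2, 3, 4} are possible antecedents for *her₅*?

*her* is a pronoun, so Principle B applies: it must be free in its binding domain.
Binding domain of *her₅*: the matrix TP, whose subject is Bianca₁.
*Bianca₁* c-commands the pronoun within its binding domain → coindexation would violate Principle B.
*Rania₂*: the pronoun c-commands this R-expression → coindexation would violate Principle C on *Rania₂*.
*Clara₃*: the pronoun c-commands this R-expression → coindexation would violate Principle C on *Clara₃*.
*Selin₄* and the pronoun do not c-command one another → neither Principle B nor Principle C is at stake; coindexation permitted.

{4}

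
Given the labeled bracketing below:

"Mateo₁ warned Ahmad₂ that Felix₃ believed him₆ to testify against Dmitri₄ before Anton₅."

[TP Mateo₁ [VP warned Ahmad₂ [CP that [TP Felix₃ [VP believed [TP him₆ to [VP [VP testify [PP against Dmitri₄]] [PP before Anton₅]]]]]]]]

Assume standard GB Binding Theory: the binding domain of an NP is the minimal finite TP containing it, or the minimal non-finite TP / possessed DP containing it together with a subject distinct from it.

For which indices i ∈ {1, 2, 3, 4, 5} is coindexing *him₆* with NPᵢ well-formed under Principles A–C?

{1, 2}

*him* is a pronoun, so Principle B applies: it must be free in its binding domain.
Binding domain of *him₆*: the embedded TP, whose subject is Felix₃.
*Mateo₁* c-commands the pronoun but from outside its binding domain, and is not c-commanded by it → coindexation permitted.
*Ahmad₂* c-commands the pronoun but from outside its binding domain, and is not c-commanded by it → coindexation permitted.
*Felix₃* c-commands the pronoun within its binding domain → coindexation would violate Principle B.
*Dmitri₄*: the pronoun c-commands this R-expression → coindexation would violate Principle C on *Dmitri₄*.
*Anton₅*: the pronoun c-commands this R-expression → coindexation would violate Principle C on *Anton₅*.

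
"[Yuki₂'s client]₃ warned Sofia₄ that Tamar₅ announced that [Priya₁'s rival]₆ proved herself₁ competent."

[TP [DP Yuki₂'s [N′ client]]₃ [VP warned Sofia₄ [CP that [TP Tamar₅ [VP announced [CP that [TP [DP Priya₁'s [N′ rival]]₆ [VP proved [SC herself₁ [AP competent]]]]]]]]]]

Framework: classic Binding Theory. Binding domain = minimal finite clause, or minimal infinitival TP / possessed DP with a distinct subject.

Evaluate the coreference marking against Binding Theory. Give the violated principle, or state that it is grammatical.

The two coindexed NPs are *Priya₁* and *herself₁*.
*herself₁* is an anaphor. Principle A requires it to be bound within its binding domain — the embedded TP, whose subject is [Priya₁'s rival]₆.
Within that domain it is c-commanded by *[Priya₁'s rival]₆*, which does not share its index.
*Priya₁* does not c-command the anaphor at all.
The anaphor is unbound in its domain → Principle A violation.

Principle A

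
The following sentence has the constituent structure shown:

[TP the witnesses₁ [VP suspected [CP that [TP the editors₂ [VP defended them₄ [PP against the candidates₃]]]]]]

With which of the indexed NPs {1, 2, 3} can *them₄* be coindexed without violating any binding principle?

{1}

*them* is a pronoun, so Principle B applies: it must be free in its binding domain.
Binding domain of *them₄*: the embedded TP, whose subject is the editors₂.
*the witnesses₁* c-commands the pronoun but from outside its binding domain, and is not c-commanded by it → coindexation permitted.
*the editors₂* c-commands the pronoun within its binding domain → coindexation would violate Principle B.
*the candidates₃*: the pronoun c-commands this R-expression → coindexation would violate Principle C on *the candidates₃*.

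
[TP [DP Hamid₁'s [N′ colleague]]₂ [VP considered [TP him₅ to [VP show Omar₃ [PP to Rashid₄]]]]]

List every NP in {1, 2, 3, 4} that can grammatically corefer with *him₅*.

{1}

*him* is a pronoun, so Principle B applies: it must be free in its binding domain.
Binding domain of *him₅*: the matrix TP, whose subject is [Hamid₁'s colleague]₂.
*Hamid₁* and the pronoun do not c-command one another → neither Principle B nor Principle C is at stake; coindexation permitted.
*[Hamid₁'s colleague]₂* c-commands the pronoun within its binding domain → coindexation would violate Principle B.
*Omar₃*: the pronoun c-commands this R-expression → coindexation would violate Principle C on *Omar₃*.
*Rashid₄*: the pronoun c-commands this R-expression → coindexation would violate Principle C on *Rashid₄*.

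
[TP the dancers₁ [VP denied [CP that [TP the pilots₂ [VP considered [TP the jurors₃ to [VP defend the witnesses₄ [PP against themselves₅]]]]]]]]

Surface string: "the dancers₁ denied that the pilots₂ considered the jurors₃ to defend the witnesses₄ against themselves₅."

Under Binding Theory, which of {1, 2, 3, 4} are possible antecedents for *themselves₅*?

*themselves* is an anaphor, so Principle A applies: it must be bound in its binding domain.
Binding domain of *themselves₅*: the embedded TP, whose subject is the jurors₃.
*the dancers₁* c-commands the anaphor but is outside its binding domain → cannot satisfy Principle A.
*the pilots₂* c-commands the anaphor but is outside its binding domain → cannot satisfy Principle A.
*the jurors₃* c-commands the anaphor within its binding domain → licit binder.
*the witnesses₄* c-commands the anaphor within its binding domain → licit binder.

{3, 4}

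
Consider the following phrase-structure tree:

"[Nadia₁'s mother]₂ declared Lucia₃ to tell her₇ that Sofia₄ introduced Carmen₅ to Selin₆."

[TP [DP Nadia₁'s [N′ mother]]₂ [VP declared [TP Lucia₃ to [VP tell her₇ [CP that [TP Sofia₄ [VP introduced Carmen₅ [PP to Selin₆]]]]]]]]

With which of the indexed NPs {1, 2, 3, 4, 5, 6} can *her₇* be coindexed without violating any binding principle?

*her* is a pronoun, so Principle B applies: it must be free in its binding domain.
Binding domain of *her₇*: the embedded TP, whose subject is Lucia₃.
*Nadia₁* and the pronoun do not c-command one another → neither Principle B nor Principle C is at stake; coindexation permitted.
*[Nadia₁'s mother]₂* c-commands the pronoun but from outside its binding domain, and is not c-commanded by it → coindexation permitted.
*Lucia₃* c-commands the pronoun within its binding domain → coindexation would violate Principle B.
*Sofia₄*: the pronoun c-commands this R-expression → coindexation would violate Principle C on *Sofia₄*.
*Carmen₅*: the pronoun c-commands this R-expression → coindexation would violate Principle C on *Carmen₅*.
*Selin₆*: the pronoun c-commands this R-expression → coindexation would violate Principle C on *Selin₆*.

{1, 2}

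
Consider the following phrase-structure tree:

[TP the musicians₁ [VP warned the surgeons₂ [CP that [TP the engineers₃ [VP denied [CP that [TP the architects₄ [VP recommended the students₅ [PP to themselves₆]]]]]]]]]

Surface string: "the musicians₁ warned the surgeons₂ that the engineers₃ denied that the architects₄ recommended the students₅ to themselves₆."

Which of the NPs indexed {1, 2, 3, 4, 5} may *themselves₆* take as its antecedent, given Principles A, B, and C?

{4, 5}

*themselves* is an anaphor, so Principle A applies: it must be bound in its binding domain.
Binding domain of *themselves₆*: the embedded TP, whose subject is the architects₄.
*the musicians₁* c-commands the anaphor but is outside its binding domain → cannot satisfy Principle A.
*the surgeons₂* c-commands the anaphor but is outside its binding domain → cannot satisfy Principle A.
*the engineers₃* c-commands the anaphor but is outside its binding domain → cannot satisfy Principle A.
*the architects₄* c-commands the anaphor within its binding domain → licit binder.
*the students₅* c-commands the anaphor within its binding domain → licit binder.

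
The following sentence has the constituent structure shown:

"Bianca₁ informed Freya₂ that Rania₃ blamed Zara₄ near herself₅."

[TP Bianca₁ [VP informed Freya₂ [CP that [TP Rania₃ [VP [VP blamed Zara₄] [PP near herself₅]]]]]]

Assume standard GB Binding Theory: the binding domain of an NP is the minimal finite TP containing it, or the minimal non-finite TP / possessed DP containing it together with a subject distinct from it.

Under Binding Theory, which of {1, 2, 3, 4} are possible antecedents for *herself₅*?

{3}

*herself* is an anaphor, so Principle A applies: it must be bound in its binding domain.
Binding domain of *herself₅*: the embedded TP, whose subject is Rania₃.
*Bianca₁* c-commands the anaphor but is outside its binding domain → cannot satisfy Principle A.
*Freya₂* c-commands the anaphor but is outside its binding domain → cannot satisfy Principle A.
*Rania₃* c-commands the anaphor within its binding domain → licit binder.
*Zara₄* does not c-command the anaphor → cannot bind it.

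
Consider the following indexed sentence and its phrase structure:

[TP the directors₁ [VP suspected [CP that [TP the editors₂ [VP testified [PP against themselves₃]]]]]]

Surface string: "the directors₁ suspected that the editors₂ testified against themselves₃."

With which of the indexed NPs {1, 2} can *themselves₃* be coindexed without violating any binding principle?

{2}

*themselves* is an anaphor, so Principle A applies: it must be bound in its binding domain.
Binding domain of *themselves₃*: the embedded TP, whose subject is the editors₂.
*the directors₁* c-commands the anaphor but is outside its binding domain → cannot satisfy Principle A.
*the editors₂* c-commands the anaphor within its binding domain → licit binder.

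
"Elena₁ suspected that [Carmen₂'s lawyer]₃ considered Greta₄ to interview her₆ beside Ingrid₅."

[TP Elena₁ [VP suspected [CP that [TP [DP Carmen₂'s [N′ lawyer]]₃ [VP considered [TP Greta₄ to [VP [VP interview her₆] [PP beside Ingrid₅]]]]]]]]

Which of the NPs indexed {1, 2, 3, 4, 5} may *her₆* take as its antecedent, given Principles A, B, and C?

{1, 2, 3, 5}

*her* is a pronoun, so Principle B applies: it must be free in its binding domain.
Binding domain of *her₆*: the embedded TP, whose subject is Greta₄.
*Elena₁* c-commands the pronoun but from outside its binding domain, and is not c-commanded by it → coindexation permitted.
*Carmen₂* and the pronoun do not c-command one another → neither Principle B nor Principle C is at stake; coindexation permitted.
*[Carmen₂'s lawyer]₃* c-commands the pronoun but from outside its binding domain, and is not c-commanded by it → coindexation permitted.
*Greta₄* c-commands the pronoun within its binding domain → coindexation would violate Principle B.
*Ingrid₅* and the pronoun do not c-command one another → neither Principle B nor Principle C is at stake; coindexation permitted.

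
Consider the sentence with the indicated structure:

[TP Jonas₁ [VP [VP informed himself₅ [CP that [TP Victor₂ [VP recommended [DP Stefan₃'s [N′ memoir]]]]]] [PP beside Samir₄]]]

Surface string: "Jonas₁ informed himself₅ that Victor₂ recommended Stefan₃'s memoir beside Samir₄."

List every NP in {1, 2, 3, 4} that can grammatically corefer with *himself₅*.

{1}

*himself* is an anaphor, so Principle A applies: it must be bound in its binding domain.
Binding domain of *himself₅*: the matrix TP, whose subject is Jonas₁.
*Jonas₁* c-commands the anaphor within its binding domain → licit binder.
*Victor₂* does not c-command the anaphor → cannot bind it.
*Stefan₃* does not c-command the anaphor → cannot bind it.
*Samir₄* does not c-command the anaphor → cannot bind it.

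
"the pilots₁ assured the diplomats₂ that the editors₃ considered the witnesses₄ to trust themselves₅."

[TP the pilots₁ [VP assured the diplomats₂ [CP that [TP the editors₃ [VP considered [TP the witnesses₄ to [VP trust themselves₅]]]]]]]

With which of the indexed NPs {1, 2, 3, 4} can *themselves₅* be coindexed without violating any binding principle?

{4}

*themselves* is an anaphor, so Principle A applies: it must be bound in its binding domain.
Binding domain of *themselves₅*: the embedded TP, whose subject is the witnesses₄.
*the pilots₁* c-commands the anaphor but is outside its binding domain → cannot satisfy Principle A.
*the diplomats₂* c-commands the anaphor but is outside its binding domain → cannot satisfy Principle A.
*the editors₃* c-commands the anaphor but is outside its binding domain → cannot satisfy Principle A.
*the witnesses₄* c-commands the anaphor within its binding domain → licit binder.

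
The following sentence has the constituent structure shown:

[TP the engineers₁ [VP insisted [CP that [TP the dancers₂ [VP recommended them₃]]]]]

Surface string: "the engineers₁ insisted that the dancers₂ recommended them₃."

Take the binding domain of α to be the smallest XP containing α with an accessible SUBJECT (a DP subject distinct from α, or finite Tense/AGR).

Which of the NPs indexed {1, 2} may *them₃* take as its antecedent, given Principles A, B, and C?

*them* is a pronoun, so Principle B applies: it must be free in its binding domain.
Binding domain of *them₃*: the embedded TP, whose subject is the dancers₂.
*the engineers₁* c-commands the pronoun but from outside its binding domain, and is not c-commanded by it → coindexation permitted.
*the dancers₂* c-commands the pronoun within its binding domain → coindexation would violate Principle B.

{1}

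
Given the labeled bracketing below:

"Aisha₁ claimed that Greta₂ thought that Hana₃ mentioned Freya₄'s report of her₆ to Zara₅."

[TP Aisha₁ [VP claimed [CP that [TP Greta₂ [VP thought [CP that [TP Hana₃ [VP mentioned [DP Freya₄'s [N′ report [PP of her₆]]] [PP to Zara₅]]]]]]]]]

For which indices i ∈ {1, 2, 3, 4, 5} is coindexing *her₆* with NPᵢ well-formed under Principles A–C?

{1, 2, 3, 5}

*her* is a pronoun, so Principle B applies: it must be free in its binding domain.
Binding domain of *her₆*: the possessed DP, whose subject is Freya₄.
*Aisha₁* c-commands the pronoun but from outside its binding domain, and is not c-commanded by it → coindexation permitted.
*Greta₂* c-commands the pronoun but from outside its binding domain, and is not c-commanded by it → coindexation permitted.
*Hana₃* c-commands the pronoun but from outside its binding domain, and is not c-commanded by it → coindexation permitted.
*Freya₄* c-commands the pronoun within its binding domain → coindexation would violate Principle B.
*Zara₅* and the pronoun do not c-command one another → neither Principle B nor Principle C is at stake; coindexation permitted.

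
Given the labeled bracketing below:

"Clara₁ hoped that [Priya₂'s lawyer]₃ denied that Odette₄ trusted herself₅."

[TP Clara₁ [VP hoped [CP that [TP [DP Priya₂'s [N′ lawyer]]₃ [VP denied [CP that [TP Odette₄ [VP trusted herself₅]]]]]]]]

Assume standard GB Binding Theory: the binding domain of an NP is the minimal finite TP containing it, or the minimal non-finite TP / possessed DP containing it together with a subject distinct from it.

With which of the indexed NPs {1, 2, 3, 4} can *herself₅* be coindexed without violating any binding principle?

*herself* is an anaphor, so Principle A applies: it must be bound in its binding domain.
Binding domain of *herself₅*: the embedded TP, whose subject is Odette₄.
*Clara₁* c-commands the anaphor but is outside its binding domain → cannot satisfy Principle A.
*Priya₂* does not c-command the anaphor → cannot bind it.
*[Priya₂'s lawyer]₃* c-commands the anaphor but is outside its binding domain → cannot satisfy Principle A.
*Odette₄* c-commands the anaphor within its binding domain → licit binder.

{4}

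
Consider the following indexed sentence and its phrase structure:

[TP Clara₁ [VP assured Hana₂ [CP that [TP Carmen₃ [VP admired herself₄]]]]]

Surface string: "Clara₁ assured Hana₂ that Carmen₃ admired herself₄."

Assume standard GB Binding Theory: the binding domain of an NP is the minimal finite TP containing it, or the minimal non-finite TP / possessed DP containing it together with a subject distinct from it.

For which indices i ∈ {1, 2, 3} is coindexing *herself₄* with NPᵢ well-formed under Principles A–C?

{3}

*herself* is an anaphor, so Principle A applies: it must be bound in its binding domain.
Binding domain of *herself₄*: the embedded TP, whose subject is Carmen₃.
*Clara₁* c-commands the anaphor but is outside its binding domain → cannot satisfy Principle A.
*Hana₂* c-commands the anaphor but is outside its binding domain → cannot satisfy Principle A.
*Carmen₃* c-commands the anaphor within its binding domain → licit binder.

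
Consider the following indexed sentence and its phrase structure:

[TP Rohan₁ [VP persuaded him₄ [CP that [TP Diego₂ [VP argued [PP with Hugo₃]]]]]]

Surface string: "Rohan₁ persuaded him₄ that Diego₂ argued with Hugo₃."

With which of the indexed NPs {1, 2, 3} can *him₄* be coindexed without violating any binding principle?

*him* is a pronoun, so Principle B applies: it must be free in its binding domain.
Binding domain of *him₄*: the matrix TP, whose subject is Rohan₁.
*Rohan₁* c-commands the pronoun within its binding domain → coindexation would violate Principle B.
*Diego₂*: the pronoun c-commands this R-expression → coindexation would violate Principle C on *Diego₂*.
*Hugo₃*: the pronoun c-commands this R-expression → coindexation would violate Principle C on *Hugo₃*.

none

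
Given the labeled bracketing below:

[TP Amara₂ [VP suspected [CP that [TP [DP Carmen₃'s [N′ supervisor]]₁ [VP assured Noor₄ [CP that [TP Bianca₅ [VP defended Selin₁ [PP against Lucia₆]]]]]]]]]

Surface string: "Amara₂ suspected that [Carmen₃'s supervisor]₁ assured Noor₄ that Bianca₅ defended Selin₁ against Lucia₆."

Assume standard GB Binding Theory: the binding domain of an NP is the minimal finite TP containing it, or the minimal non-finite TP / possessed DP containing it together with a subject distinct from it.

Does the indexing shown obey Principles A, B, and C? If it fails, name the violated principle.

Principle C

The two coindexed NPs are *[Carmen₃'s supervisor]₁* and *Selin₁*.
*Selin₁* is an R-expression. Principle C requires it to be free everywhere.
*[Carmen₃'s supervisor]₁* c-commands it and carries the same index.
The R-expression is bound → Principle C violation.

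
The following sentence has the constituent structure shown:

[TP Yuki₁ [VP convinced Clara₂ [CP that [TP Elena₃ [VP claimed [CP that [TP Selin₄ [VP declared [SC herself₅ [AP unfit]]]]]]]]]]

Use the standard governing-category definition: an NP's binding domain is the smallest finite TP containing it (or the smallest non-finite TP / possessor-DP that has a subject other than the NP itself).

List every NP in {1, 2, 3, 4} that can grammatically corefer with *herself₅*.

*herself* is an anaphor, so Principle A applies: it must be bound in its binding domain.
Binding domain of *herself₅*: the embedded TP, whose subject is Selin₄.
*Yuki₁* c-commands the anaphor but is outside its binding domain → cannot satisfy Principle A.
*Clara₂* c-commands the anaphor but is outside its binding domain → cannot satisfy Principle A.
*Elena₃* c-commands the anaphor but is outside its binding domain → cannot satisfy Principle A.
*Selin₄* c-commands the anaphor within its binding domain → licit binder.

{4}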